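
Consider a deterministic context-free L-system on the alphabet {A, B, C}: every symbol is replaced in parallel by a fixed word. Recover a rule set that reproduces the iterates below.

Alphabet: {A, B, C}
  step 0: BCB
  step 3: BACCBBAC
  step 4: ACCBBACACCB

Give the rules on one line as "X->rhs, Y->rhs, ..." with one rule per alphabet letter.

A->C, B->AC, C->B

  step 3 ⇒ step 4: BACCBBAC ⇒ AC·C·B·B·AC·AC·C·B
    A ↦ C
    B ↦ AC
    C ↦ B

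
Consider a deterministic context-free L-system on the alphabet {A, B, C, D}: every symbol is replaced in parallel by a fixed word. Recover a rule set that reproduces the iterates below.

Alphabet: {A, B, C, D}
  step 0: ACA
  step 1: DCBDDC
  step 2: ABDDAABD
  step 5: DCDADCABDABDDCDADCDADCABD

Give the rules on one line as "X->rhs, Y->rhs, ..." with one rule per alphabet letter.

  step 1 ⇒ step 2: DCBDDC ⇒ A·BD·D·A·A·BD
    B ↦ D
    C ↦ BD
    D ↦ A
  step 0 ⇒ step 1: ACA ⇒ DC·BD·DC
    A ↦ DC

A->DC, B->D, C->BD, D->A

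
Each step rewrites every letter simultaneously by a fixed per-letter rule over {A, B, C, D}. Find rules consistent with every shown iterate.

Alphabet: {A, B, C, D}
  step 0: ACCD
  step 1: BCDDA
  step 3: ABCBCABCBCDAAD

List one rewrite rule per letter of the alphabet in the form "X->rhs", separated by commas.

  step 0 ⇒ step 1: ACCD ⇒ BC·D·D·A
    A ↦ BC
    C ↦ D
    D ↦ A
    B ↦ DAA  (constrained at step 1)

A->BC, B->DAA, C->D, D->A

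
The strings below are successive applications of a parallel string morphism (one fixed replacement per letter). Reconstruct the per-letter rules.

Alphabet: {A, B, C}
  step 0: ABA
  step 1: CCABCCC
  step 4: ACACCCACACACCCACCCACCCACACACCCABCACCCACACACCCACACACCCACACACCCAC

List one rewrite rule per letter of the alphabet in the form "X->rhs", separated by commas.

A->CC, B->ABC, C->AC

  step 0 ⇒ step 1: ABA ⇒ CC·ABC·CC
    A ↦ CC
    B ↦ ABC
    C ↦ AC  (constrained at step 1)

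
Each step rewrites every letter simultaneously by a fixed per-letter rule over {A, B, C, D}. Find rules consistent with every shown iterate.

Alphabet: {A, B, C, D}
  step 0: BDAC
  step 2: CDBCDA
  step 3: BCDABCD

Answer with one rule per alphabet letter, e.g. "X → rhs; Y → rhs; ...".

A->D, B->DA, C->B, D->C

  step 2 ⇒ step 3: CDBCDA ⇒ B·C·DA·B·C·D
    A ↦ D
    B ↦ DA
    C ↦ B
    D ↦ C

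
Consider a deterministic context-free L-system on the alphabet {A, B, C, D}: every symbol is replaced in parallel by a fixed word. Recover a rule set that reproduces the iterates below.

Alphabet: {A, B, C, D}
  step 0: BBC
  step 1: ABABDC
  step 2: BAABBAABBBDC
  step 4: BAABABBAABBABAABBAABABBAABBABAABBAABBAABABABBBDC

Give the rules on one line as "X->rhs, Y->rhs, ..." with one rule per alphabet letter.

  step 1 ⇒ step 2: ABABDC ⇒ BA·AB·BA·AB·BB·DC
    A ↦ BA
    B ↦ AB
    C ↦ DC
    D ↦ BB

A->BA, B->AB, C->DC, D->BB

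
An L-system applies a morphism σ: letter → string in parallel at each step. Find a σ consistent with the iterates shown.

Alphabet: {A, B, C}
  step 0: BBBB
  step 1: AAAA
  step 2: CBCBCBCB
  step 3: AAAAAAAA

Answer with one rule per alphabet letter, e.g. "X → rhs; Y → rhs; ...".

  step 2 ⇒ step 3: CBCBCBCB ⇒ A·A·A·A·A·A·A·A
    B ↦ A
    C ↦ A
  step 1 ⇒ step 2: AAAA ⇒ CB·CB·CB·CB
    A ↦ CB

A->CB, B->A, C->A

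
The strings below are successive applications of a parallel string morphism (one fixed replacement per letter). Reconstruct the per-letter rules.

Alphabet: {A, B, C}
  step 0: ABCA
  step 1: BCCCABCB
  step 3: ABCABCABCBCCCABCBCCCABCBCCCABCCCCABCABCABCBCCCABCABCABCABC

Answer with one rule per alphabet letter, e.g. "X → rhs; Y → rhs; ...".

A->B, B->CCC, C->ABC

  step 0 ⇒ step 1: ABCA ⇒ B·CCC·ABC·B
    A ↦ B
    B ↦ CCC
    C ↦ ABC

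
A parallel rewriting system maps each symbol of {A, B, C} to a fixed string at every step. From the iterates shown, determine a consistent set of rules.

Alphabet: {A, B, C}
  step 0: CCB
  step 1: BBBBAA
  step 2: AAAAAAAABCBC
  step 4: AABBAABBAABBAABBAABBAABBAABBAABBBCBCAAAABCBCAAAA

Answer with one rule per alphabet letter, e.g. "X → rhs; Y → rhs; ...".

  step 1 ⇒ step 2: BBBBAA ⇒ AA·AA·AA·AA·BC·BC
    A ↦ BC
    B ↦ AA
  step 0 ⇒ step 1: CCB ⇒ BB·BB·AA
    C ↦ BB

A->BC, B->AA, C->BB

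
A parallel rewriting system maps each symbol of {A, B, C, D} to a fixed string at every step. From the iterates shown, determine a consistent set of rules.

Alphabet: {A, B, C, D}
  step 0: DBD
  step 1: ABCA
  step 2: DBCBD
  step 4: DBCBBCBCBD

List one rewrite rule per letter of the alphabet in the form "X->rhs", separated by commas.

A->D, B->BC, C->B, D->A

  step 1 ⇒ step 2: ABCA ⇒ D·BC·B·D
    A ↦ D
    B ↦ BC
    C ↦ B
  step 0 ⇒ step 1: DBD ⇒ A·BC·A
    D ↦ A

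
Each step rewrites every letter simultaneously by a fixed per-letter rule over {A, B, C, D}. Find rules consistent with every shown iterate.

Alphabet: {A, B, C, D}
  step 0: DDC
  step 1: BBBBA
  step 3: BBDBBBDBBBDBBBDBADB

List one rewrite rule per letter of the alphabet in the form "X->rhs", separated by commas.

  step 0 ⇒ step 1: DDC ⇒ BB·BB·A
    C ↦ A
    D ↦ BB
    A ↦ CB  (constrained at step 1)
    B ↦ DB  (constrained at step 1)

A->CB, B->DB, C->A, D->BB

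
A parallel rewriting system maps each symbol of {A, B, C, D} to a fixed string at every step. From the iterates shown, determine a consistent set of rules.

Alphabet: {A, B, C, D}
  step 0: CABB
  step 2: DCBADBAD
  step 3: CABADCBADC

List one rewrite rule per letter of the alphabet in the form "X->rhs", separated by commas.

A->D, B->BA, C->A, D->C

  step 2 ⇒ step 3: DCBADBAD ⇒ C·A·BA·D·C·BA·D·C
    A ↦ D
    B ↦ BA
    C ↦ A
    D ↦ C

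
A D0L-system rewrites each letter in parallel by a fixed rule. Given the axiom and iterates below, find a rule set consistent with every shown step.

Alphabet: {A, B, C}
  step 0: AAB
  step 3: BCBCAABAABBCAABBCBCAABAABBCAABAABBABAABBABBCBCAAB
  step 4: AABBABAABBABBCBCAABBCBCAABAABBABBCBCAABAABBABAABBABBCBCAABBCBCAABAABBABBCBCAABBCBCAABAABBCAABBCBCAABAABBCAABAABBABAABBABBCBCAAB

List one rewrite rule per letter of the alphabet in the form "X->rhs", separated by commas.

  step 3 ⇒ step 4: BCBCAABAABBCAABBCBCAABAABBCAABAABBABAABBABBCBCAAB ⇒ AAB·BAB·AAB·BAB·BC·BC·AAB·BC·BC·AAB·AAB·BAB·BC·BC·AAB·AAB·BAB·AAB·BAB·BC·BC·AAB·BC·BC·AAB·AAB·BAB·BC·BC·AAB·BC·BC·AAB·AAB·BC·AAB·BC·BC·AAB·AAB·BC·AAB·AAB·BAB·AAB·BAB·BC·BC·AAB
    A ↦ BC
    B ↦ AAB
    C ↦ BAB

A->BC, B->AAB, C->BAB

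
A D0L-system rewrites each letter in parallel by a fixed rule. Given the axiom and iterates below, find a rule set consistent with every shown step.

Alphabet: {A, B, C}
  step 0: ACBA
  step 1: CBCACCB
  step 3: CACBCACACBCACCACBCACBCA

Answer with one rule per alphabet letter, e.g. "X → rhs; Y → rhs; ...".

  step 0 ⇒ step 1: ACBA ⇒ CB·CA·C·CB
    A ↦ CB
    B ↦ C
    C ↦ CA

A->CB, B->C, C->CA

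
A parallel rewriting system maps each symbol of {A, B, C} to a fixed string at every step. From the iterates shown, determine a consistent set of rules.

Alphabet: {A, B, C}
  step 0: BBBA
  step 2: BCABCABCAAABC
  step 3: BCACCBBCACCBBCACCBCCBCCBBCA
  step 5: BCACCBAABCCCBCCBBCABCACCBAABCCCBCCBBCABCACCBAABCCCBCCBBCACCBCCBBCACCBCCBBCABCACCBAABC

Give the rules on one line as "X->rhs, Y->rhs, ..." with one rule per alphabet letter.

A->CCB, B->BC, C->A

  step 2 ⇒ step 3: BCABCABCAAABC ⇒ BC·A·CCB·BC·A·CCB·BC·A·CCB·CCB·CCB·BC·A
    A ↦ CCB
    B ↦ BC
    C ↦ A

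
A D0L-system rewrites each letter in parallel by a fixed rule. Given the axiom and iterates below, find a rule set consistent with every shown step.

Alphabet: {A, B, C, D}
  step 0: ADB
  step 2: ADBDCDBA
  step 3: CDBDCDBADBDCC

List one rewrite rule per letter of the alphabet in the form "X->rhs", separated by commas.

A->C, B->DC, C->A, D->DB

  step 2 ⇒ step 3: ADBDCDBA ⇒ C·DB·DC·DB·A·DB·DC·C
    A ↦ C
    B ↦ DC
    C ↦ A
    D ↦ DB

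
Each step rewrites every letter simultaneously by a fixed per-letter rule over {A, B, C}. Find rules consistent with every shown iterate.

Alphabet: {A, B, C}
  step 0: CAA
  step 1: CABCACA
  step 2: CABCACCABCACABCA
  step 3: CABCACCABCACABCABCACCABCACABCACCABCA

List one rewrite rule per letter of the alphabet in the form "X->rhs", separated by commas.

  step 2 ⇒ step 3: CABCACCABCACABCA ⇒ CAB·CA·C·CAB·CA·CAB·CAB·CA·C·CAB·CA·CAB·CA·C·CAB·CA
    A ↦ CA
    B ↦ C
    C ↦ CAB

A->CA, B->C, C->CAB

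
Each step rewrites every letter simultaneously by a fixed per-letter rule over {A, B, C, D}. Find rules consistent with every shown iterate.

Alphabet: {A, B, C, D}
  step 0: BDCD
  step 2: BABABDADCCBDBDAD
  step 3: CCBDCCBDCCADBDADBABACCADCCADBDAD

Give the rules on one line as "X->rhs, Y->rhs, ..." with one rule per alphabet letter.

A->BD, B->CC, C->BA, D->AD

  step 2 ⇒ step 3: BABABDADCCBDBDAD ⇒ CC·BD·CC·BD·CC·AD·BD·AD·BA·BA·CC·AD·CC·AD·BD·AD
    A ↦ BD
    B ↦ CC
    C ↦ BA
    D ↦ AD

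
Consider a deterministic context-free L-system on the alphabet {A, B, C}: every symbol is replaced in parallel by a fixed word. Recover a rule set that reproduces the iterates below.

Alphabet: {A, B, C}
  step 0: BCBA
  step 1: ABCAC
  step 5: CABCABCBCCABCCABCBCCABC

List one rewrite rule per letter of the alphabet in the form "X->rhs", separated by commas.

A->C, B->A, C->BC

  step 0 ⇒ step 1: BCBA ⇒ A·BC·A·C
    A ↦ C
    B ↦ A
    C ↦ BC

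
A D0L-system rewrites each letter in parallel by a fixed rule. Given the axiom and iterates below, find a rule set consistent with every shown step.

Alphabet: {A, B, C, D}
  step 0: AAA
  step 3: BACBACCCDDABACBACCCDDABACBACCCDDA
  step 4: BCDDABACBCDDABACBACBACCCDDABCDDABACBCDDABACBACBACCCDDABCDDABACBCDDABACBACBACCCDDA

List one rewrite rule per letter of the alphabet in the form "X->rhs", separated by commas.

A->DDA, B->BC, C->BAC, D->C

  step 3 ⇒ step 4: BACBACCCDDABACBACCCDDABACBACCCDDA ⇒ BC·DDA·BAC·BC·DDA·BAC·BAC·BAC·C·C·DDA·BC·DDA·BAC·BC·DDA·BAC·BAC·BAC·C·C·DDA·BC·DDA·BAC·BC·DDA·BAC·BAC·BAC·C·C·DDA
    A ↦ DDA
    B ↦ BC
    C ↦ BAC
    D ↦ C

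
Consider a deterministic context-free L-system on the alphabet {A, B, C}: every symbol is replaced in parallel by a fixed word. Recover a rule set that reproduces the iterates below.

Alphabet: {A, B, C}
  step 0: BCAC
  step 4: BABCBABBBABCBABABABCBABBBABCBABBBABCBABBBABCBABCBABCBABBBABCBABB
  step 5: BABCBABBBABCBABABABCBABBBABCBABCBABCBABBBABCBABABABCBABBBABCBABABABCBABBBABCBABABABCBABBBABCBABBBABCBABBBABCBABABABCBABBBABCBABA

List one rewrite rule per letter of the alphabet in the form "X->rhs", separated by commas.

A->BC, B->BA, C->BB

  step 4 ⇒ step 5: BABCBABBBABCBABABABCBABBBABCBABBBABCBABBBABCBABCBABCBABBBABCBABB ⇒ BA·BC·BA·BB·BA·BC·BA·BA·BA·BC·BA·BB·BA·BC·BA·BC·BA·BC·BA·BB·BA·BC·BA·BA·BA·BC·BA·BB·BA·BC·BA·BA·BA·BC·BA·BB·BA·BC·BA·BA·BA·BC·BA·BB·BA·BC·BA·BB·BA·BC·BA·BB·BA·BC·BA·BA·BA·BC·BA·BB·BA·BC·BA·BA
    A ↦ BC
    B ↦ BA
    C ↦ BB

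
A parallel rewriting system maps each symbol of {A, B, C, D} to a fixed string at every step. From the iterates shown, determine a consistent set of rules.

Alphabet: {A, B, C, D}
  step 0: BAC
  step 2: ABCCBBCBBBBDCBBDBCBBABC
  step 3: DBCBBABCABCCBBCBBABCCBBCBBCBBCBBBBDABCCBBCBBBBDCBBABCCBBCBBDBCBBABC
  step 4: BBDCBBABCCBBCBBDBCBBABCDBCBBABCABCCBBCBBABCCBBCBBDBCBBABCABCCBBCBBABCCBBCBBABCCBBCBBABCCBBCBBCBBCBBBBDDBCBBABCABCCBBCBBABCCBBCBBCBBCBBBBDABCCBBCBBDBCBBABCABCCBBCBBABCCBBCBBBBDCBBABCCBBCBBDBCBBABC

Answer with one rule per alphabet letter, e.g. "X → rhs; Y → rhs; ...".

A->DB, B->CBB, C->ABC, D->BBD

  step 3 ⇒ step 4: DBCBBABCABCCBBCBBABCCBBCBBCBBCBBBBDABCCBBCBBBBDCBBABCCBBCBBDBCBBABC ⇒ BBD·CBB·ABC·CBB·CBB·DB·CBB·ABC·DB·CBB·ABC·ABC·CBB·CBB·ABC·CBB·CBB·DB·CBB·ABC·ABC·CBB·CBB·ABC·CBB·CBB·ABC·CBB·CBB·ABC·CBB·CBB·CBB·CBB·BBD·DB·CBB·ABC·ABC·CBB·CBB·ABC·CBB·CBB·CBB·CBB·BBD·ABC·CBB·CBB·DB·CBB·ABC·ABC·CBB·CBB·ABC·CBB·CBB·BBD·CBB·ABC·CBB·CBB·DB·CBB·ABC
    A ↦ DB
    B ↦ CBB
    C ↦ ABC
    D ↦ BBD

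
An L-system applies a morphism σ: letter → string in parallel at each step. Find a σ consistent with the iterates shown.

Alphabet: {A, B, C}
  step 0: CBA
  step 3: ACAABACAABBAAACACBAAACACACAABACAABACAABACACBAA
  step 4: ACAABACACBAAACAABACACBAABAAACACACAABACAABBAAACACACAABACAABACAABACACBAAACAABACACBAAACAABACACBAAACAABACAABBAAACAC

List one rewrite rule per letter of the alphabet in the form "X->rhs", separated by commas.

  step 3 ⇒ step 4: ACAABACAABBAAACACBAAACACACAABACAABACAABACACBAA ⇒ AC·AAB·AC·AC·BAA·AC·AAB·AC·AC·BAA·BAA·AC·AC·AC·AAB·AC·AAB·BAA·AC·AC·AC·AAB·AC·AAB·AC·AAB·AC·AC·BAA·AC·AAB·AC·AC·BAA·AC·AAB·AC·AC·BAA·AC·AAB·AC·AAB·BAA·AC·AC
    A ↦ AC
    B ↦ BAA
    C ↦ AAB

A->AC, B->BAA, C->AAB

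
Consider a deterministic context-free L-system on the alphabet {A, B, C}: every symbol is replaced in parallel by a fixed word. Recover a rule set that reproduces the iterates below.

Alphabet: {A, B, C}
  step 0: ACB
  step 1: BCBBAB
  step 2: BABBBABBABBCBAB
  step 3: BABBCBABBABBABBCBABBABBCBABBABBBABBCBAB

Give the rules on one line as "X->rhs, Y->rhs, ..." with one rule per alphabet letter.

  step 2 ⇒ step 3: BABBBABBABBCBAB ⇒ BAB·BC·BAB·BAB·BAB·BC·BAB·BAB·BC·BAB·BAB·B·BAB·BC·BAB
    A ↦ BC
    B ↦ BAB
    C ↦ B

A->BC, B->BAB, C->B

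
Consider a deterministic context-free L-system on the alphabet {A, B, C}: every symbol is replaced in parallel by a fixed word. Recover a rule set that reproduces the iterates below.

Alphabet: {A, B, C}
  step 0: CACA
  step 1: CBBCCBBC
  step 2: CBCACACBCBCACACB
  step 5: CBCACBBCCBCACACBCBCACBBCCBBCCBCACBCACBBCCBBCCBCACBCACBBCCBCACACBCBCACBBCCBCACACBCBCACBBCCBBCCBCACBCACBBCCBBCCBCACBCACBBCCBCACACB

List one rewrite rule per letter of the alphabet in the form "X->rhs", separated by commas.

  step 1 ⇒ step 2: CBBCCBBC ⇒ CB·CA·CA·CB·CB·CA·CA·CB
    B ↦ CA
    C ↦ CB
  step 0 ⇒ step 1: CACA ⇒ CB·BC·CB·BC
    A ↦ BC

A->BC, B->CA, C->CB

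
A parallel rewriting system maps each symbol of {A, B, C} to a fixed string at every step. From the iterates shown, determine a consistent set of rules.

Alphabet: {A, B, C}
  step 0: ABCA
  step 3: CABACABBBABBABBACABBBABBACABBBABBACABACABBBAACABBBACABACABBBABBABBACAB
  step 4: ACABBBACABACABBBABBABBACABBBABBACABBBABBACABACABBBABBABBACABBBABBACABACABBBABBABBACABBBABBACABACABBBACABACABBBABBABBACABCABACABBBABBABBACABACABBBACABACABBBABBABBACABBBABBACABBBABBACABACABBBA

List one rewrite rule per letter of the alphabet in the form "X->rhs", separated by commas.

A->CAB, B->BBA, C->A

  step 3 ⇒ step 4: CABACABBBABBABBACABBBABBACABBBABBACABACABBBAACABBBACABACABBBABBABBACAB ⇒ A·CAB·BBA·CAB·A·CAB·BBA·BBA·BBA·CAB·BBA·BBA·CAB·BBA·BBA·CAB·A·CAB·BBA·BBA·BBA·CAB·BBA·BBA·CAB·A·CAB·BBA·BBA·BBA·CAB·BBA·BBA·CAB·A·CAB·BBA·CAB·A·CAB·BBA·BBA·BBA·CAB·CAB·A·CAB·BBA·BBA·BBA·CAB·A·CAB·BBA·CAB·A·CAB·BBA·BBA·BBA·CAB·BBA·BBA·CAB·BBA·BBA·CAB·A·CAB·BBA
    A ↦ CAB
    B ↦ BBA
    C ↦ A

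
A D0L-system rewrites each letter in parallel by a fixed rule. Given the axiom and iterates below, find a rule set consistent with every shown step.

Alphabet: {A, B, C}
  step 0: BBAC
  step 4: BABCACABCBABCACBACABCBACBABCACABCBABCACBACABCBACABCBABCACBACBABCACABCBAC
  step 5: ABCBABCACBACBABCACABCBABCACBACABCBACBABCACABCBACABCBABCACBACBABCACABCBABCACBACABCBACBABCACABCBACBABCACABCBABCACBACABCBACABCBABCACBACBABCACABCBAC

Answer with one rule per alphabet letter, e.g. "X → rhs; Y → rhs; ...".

  step 4 ⇒ step 5: BABCACABCBABCACBACABCBACBABCACABCBABCACBACABCBACABCBABCACBACBABCACABCBAC ⇒ ABC·B·ABC·AC·B·AC·B·ABC·AC·ABC·B·ABC·AC·B·AC·ABC·B·AC·B·ABC·AC·ABC·B·AC·ABC·B·ABC·AC·B·AC·B·ABC·AC·ABC·B·ABC·AC·B·AC·ABC·B·AC·B·ABC·AC·ABC·B·AC·B·ABC·AC·ABC·B·ABC·AC·B·AC·ABC·B·AC·ABC·B·ABC·AC·B·AC·B·ABC·AC·ABC·B·AC
    A ↦ B
    B ↦ ABC
    C ↦ AC

A->B, B->ABC, C->AC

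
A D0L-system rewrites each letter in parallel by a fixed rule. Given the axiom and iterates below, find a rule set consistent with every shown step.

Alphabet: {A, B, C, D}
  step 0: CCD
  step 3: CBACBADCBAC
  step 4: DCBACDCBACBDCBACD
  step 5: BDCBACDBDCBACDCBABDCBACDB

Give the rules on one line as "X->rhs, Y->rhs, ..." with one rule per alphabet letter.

A->C, B->CBA, C->D, D->B

  step 4 ⇒ step 5: DCBACDCBACBDCBACD ⇒ B·D·CBA·C·D·B·D·CBA·C·D·CBA·B·D·CBA·C·D·B
    A ↦ C
    B ↦ CBA
    C ↦ D
    D ↦ B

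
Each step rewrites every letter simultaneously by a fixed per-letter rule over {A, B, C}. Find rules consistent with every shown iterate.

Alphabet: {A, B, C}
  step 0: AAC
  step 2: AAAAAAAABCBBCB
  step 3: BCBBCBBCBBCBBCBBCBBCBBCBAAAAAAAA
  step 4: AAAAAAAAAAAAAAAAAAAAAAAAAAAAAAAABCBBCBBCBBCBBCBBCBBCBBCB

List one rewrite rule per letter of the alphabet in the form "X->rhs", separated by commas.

  step 3 ⇒ step 4: BCBBCBBCBBCBBCBBCBBCBBCBAAAAAAAA ⇒ A·AA·A·A·AA·A·A·AA·A·A·AA·A·A·AA·A·A·AA·A·A·AA·A·A·AA·A·BCB·BCB·BCB·BCB·BCB·BCB·BCB·BCB
    A ↦ BCB
    B ↦ A
    C ↦ AA

A->BCB, B->A, C->AA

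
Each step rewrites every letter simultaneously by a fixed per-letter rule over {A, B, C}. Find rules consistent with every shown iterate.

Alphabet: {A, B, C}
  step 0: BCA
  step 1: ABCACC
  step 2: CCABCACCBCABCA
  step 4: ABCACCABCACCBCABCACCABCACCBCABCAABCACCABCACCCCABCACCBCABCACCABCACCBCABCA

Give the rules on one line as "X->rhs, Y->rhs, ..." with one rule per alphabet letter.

  step 1 ⇒ step 2: ABCACC ⇒ CC·A·BCA·CC·BCA·BCA
    A ↦ CC
    B ↦ A
    C ↦ BCA

A->CC, B->A, C->BCA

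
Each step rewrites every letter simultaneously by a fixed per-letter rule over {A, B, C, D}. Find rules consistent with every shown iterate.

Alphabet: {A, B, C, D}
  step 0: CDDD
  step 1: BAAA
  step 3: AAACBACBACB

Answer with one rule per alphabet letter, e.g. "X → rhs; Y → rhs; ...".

  step 0 ⇒ step 1: CDDD ⇒ B·A·A·A
    C ↦ B
    D ↦ A
    A ↦ AC  (constrained at step 1)
    B ↦ DD  (constrained at step 1)

A->AC, B->DD, C->B, D->A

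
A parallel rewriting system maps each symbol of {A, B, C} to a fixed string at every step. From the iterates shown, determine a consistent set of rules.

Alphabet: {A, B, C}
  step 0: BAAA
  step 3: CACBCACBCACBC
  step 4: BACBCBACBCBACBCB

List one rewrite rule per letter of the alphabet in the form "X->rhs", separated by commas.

  step 3 ⇒ step 4: CACBCACBCACBC ⇒ B·AC·B·C·B·AC·B·C·B·AC·B·C·B
    A ↦ AC
    B ↦ C
    C ↦ B

A->AC, B->C, C->B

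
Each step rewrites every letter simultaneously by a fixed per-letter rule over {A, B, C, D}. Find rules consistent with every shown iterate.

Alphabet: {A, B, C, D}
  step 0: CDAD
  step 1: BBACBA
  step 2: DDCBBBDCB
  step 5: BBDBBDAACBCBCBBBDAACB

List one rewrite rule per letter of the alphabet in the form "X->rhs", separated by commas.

  step 1 ⇒ step 2: BBACBA ⇒ D·D·CB·BB·D·CB
    A ↦ CB
    B ↦ D
    C ↦ BB
  step 0 ⇒ step 1: CDAD ⇒ BB·A·CB·A
    D ↦ A

A->CB, B->D, C->BB, D->A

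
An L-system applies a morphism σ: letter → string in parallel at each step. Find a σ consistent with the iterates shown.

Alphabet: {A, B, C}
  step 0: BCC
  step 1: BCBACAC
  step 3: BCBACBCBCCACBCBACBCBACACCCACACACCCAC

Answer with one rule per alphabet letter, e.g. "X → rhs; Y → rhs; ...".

A->CC, B->BCB, C->AC

  step 0 ⇒ step 1: BCC ⇒ BCB·AC·AC
    B ↦ BCB
    C ↦ AC
    A ↦ CC  (constrained at step 1)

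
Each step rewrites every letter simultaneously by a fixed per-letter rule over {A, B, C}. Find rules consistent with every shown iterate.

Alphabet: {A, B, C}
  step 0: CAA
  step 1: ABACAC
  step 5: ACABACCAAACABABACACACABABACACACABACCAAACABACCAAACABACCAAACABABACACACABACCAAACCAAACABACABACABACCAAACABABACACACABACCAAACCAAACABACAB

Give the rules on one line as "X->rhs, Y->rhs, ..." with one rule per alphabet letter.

  step 0 ⇒ step 1: CAA ⇒ AB·AC·AC
    A ↦ AC
    C ↦ AB
    B ↦ CAA  (constrained at step 1)

A->AC, B->CAA, C->AB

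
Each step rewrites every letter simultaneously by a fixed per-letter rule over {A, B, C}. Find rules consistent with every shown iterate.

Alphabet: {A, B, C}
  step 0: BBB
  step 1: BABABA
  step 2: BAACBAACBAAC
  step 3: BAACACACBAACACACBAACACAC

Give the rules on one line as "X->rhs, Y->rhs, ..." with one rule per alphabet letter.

  step 2 ⇒ step 3: BAACBAACBAAC ⇒ BA·AC·AC·AC·BA·AC·AC·AC·BA·AC·AC·AC
    A ↦ AC
    B ↦ BA
    C ↦ AC

A->AC, B->BA, C->AC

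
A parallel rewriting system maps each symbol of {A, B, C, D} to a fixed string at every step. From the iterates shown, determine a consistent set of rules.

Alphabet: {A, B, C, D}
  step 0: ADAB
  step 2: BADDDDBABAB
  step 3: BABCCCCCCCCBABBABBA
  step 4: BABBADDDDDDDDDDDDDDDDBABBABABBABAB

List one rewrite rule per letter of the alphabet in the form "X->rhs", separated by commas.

A->B, B->BA, C->DD, D->CC

  step 3 ⇒ step 4: BABCCCCCCCCBABBABBA ⇒ BA·B·BA·DD·DD·DD·DD·DD·DD·DD·DD·BA·B·BA·BA·B·BA·BA·B
    A ↦ B
    B ↦ BA
    C ↦ DD
  step 2 ⇒ step 3: BADDDDBABAB ⇒ BA·B·CC·CC·CC·CC·BA·B·BA·B·BA
    D ↦ CC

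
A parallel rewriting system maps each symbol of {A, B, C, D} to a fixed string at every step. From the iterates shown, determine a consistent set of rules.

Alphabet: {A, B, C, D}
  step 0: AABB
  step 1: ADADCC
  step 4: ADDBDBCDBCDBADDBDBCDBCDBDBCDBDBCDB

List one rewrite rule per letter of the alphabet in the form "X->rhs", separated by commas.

A->AD, B->C, C->DB, D->DB

  step 0 ⇒ step 1: AABB ⇒ AD·AD·C·C
    A ↦ AD
    B ↦ C
    C ↦ DB  (constrained at step 1)
    D ↦ DB  (constrained at step 1)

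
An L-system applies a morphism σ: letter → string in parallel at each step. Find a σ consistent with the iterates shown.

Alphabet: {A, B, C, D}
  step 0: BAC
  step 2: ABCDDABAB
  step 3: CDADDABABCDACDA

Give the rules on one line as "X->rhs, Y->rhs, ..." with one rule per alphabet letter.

A->C, B->DA, C->DD, D->AB

  step 2 ⇒ step 3: ABCDDABAB ⇒ C·DA·DD·AB·AB·C·DA·C·DA
    A ↦ C
    B ↦ DA
    C ↦ DD
    D ↦ AB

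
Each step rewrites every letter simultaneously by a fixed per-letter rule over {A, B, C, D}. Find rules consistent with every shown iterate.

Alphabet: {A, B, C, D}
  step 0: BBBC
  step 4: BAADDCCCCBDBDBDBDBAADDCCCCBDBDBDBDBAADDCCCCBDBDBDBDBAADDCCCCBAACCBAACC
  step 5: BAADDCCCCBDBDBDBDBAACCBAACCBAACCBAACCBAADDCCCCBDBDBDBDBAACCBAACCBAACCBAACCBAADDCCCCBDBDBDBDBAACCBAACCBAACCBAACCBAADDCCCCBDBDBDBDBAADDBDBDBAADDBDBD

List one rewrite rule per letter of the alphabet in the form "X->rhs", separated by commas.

A->D, B->BAA, C->BD, D->CC

  step 4 ⇒ step 5: BAADDCCCCBDBDBDBDBAADDCCCCBDBDBDBDBAADDCCCCBDBDBDBDBAADDCCCCBAACCBAACC ⇒ BAA·D·D·CC·CC·BD·BD·BD·BD·BAA·CC·BAA·CC·BAA·CC·BAA·CC·BAA·D·D·CC·CC·BD·BD·BD·BD·BAA·CC·BAA·CC·BAA·CC·BAA·CC·BAA·D·D·CC·CC·BD·BD·BD·BD·BAA·CC·BAA·CC·BAA·CC·BAA·CC·BAA·D·D·CC·CC·BD·BD·BD·BD·BAA·D·D·BD·BD·BAA·D·D·BD·BD
    A ↦ D
    B ↦ BAA
    C ↦ BD
    D ↦ CC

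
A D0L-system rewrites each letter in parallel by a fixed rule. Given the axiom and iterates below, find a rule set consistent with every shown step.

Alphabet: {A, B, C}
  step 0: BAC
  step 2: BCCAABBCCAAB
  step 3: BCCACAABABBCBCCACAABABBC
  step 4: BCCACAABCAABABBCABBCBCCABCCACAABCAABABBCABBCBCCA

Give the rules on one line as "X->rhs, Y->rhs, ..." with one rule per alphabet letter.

  step 3 ⇒ step 4: BCCACAABABBCBCCACAABABBC ⇒ BC·CA·CA·AB·CA·AB·AB·BC·AB·BC·BC·CA·BC·CA·CA·AB·CA·AB·AB·BC·AB·BC·BC·CA
    A ↦ AB
    B ↦ BC
    C ↦ CA

A->AB, B->BC, C->CA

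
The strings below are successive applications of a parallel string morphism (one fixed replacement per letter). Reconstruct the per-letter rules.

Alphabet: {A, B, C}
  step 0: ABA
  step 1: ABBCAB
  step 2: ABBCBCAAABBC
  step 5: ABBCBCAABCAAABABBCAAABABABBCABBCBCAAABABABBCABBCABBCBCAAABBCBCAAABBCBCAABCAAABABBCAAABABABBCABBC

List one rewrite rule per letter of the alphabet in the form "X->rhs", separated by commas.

  step 1 ⇒ step 2: ABBCAB ⇒ AB·BC·BC·AA·AB·BC
    A ↦ AB
    B ↦ BC
    C ↦ AA

A->AB, B->BC, C->AA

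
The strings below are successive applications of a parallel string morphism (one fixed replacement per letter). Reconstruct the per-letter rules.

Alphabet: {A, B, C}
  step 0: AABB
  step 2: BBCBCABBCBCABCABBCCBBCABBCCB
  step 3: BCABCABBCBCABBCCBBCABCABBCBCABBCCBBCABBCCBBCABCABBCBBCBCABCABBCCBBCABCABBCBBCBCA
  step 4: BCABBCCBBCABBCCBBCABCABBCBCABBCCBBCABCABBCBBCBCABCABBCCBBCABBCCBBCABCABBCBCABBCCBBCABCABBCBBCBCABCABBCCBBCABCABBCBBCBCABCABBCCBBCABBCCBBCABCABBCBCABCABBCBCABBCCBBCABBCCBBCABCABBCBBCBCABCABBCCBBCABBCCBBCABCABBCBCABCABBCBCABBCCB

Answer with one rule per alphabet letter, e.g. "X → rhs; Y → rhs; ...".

A->CB, B->BCA, C->BBC

  step 3 ⇒ step 4: BCABCABBCBCABBCCBBCABCABBCBCABBCCBBCABBCCBBCABCABBCBBCBCABCABBCCBBCABCABBCBBCBCA ⇒ BCA·BBC·CB·BCA·BBC·CB·BCA·BCA·BBC·BCA·BBC·CB·BCA·BCA·BBC·BBC·BCA·BCA·BBC·CB·BCA·BBC·CB·BCA·BCA·BBC·BCA·BBC·CB·BCA·BCA·BBC·BBC·BCA·BCA·BBC·CB·BCA·BCA·BBC·BBC·BCA·BCA·BBC·CB·BCA·BBC·CB·BCA·BCA·BBC·BCA·BCA·BBC·BCA·BBC·CB·BCA·BBC·CB·BCA·BCA·BBC·BBC·BCA·BCA·BBC·CB·BCA·BBC·CB·BCA·BCA·BBC·BCA·BCA·BBC·BCA·BBC·CB
    A ↦ CB
    B ↦ BCA
    C ↦ BBC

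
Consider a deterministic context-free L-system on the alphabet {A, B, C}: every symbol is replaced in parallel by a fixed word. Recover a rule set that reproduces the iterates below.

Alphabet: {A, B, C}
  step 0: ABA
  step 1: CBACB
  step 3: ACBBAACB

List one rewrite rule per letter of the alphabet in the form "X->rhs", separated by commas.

  step 0 ⇒ step 1: ABA ⇒ CB·A·CB
    A ↦ CB
    B ↦ A
    C ↦ B  (constrained at step 1)

A->CB, B->A, C->B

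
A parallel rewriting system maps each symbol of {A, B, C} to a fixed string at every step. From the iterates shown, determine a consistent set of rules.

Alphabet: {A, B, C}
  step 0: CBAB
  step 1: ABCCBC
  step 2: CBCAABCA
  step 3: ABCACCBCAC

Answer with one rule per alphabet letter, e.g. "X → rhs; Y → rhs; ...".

  step 2 ⇒ step 3: CBCAABCA ⇒ A·BC·A·C·C·BC·A·C
    A ↦ C
    B ↦ BC
    C ↦ A

A->C, B->BC, C->A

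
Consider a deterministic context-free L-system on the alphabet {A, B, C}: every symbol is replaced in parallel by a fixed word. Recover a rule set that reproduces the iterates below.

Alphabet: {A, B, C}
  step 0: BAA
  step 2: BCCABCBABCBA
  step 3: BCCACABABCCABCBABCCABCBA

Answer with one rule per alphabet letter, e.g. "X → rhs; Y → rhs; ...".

A->BA, B->BC, C->CA

  step 2 ⇒ step 3: BCCABCBABCBA ⇒ BC·CA·CA·BA·BC·CA·BC·BA·BC·CA·BC·BA
    A ↦ BA
    B ↦ BC
    C ↦ CA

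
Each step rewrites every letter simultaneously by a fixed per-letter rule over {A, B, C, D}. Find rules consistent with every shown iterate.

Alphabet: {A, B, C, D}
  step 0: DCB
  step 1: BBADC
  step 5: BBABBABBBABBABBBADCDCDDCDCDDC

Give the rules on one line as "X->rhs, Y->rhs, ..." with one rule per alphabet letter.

A->D, B->DC, C->BA, D->B

  step 0 ⇒ step 1: DCB ⇒ B·BA·DC
    B ↦ DC
    C ↦ BA
    D ↦ B
    A ↦ D  (constrained at step 1)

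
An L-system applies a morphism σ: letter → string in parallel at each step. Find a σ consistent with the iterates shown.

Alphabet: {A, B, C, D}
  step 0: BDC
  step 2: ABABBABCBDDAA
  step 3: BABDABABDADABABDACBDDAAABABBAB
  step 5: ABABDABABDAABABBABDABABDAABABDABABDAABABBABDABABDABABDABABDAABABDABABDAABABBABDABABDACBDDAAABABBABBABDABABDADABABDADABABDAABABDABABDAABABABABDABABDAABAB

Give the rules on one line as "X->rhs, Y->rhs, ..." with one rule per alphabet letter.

  step 2 ⇒ step 3: ABABBABCBDDAA ⇒ BAB·DA·BAB·DA·DA·BAB·DA·CBD·DA·A·A·BAB·BAB
    A ↦ BAB
    B ↦ DA
    C ↦ CBD
    D ↦ A

A->BAB, B->DA, C->CBD, D->A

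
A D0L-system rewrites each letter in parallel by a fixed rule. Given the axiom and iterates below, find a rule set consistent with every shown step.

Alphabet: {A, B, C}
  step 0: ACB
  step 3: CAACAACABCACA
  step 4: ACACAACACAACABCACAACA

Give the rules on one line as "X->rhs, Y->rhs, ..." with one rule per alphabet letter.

  step 3 ⇒ step 4: CAACAACABCACA ⇒ A·CA·CA·A·CA·CA·A·CA·BC·A·CA·A·CA
    A ↦ CA
    B ↦ BC
    C ↦ A

A->CA, B->BC, C->A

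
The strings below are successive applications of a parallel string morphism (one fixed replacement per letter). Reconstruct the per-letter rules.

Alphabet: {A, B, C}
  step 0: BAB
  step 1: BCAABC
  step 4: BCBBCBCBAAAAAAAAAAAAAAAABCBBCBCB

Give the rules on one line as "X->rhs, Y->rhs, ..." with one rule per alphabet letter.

A->AA, B->BC, C->B

  step 0 ⇒ step 1: BAB ⇒ BC·AA·BC
    A ↦ AA
    B ↦ BC
    C ↦ B  (constrained at step 1)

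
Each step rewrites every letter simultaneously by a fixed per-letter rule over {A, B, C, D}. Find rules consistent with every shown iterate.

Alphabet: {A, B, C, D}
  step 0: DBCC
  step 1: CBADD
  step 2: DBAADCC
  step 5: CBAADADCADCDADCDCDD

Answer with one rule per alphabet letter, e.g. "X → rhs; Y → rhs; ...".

  step 1 ⇒ step 2: CBADD ⇒ D·BA·AD·C·C
    A ↦ AD
    B ↦ BA
    C ↦ D
    D ↦ C

A->AD, B->BA, C->D, D->C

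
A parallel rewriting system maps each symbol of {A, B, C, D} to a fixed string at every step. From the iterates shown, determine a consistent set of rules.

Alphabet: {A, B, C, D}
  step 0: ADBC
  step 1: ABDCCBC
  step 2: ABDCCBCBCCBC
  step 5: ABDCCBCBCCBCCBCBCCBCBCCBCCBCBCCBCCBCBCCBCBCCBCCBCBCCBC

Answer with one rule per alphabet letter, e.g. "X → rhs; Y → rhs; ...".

A->ABD, B->C, C->BC, D->C

  step 1 ⇒ step 2: ABDCCBC ⇒ ABD·C·C·BC·BC·C·BC
    A ↦ ABD
    B ↦ C
    C ↦ BC
    D ↦ C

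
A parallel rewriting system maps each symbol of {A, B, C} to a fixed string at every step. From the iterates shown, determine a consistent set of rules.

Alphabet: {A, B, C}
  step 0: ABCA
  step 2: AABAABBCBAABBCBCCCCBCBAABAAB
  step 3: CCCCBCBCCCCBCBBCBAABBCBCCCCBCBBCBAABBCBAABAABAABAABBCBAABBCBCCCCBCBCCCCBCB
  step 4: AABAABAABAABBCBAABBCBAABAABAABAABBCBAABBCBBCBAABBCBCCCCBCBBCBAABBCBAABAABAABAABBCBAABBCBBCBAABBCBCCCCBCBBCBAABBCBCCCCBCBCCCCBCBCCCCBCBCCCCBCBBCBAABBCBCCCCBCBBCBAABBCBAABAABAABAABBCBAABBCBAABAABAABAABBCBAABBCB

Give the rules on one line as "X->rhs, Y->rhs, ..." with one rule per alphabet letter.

A->CC, B->BCB, C->AAB

  step 3 ⇒ step 4: CCCCBCBCCCCBCBBCBAABBCBCCCCBCBBCBAABBCBAABAABAABAABBCBAABBCBCCCCBCBCCCCBCB ⇒ AAB·AAB·AAB·AAB·BCB·AAB·BCB·AAB·AAB·AAB·AAB·BCB·AAB·BCB·BCB·AAB·BCB·CC·CC·BCB·BCB·AAB·BCB·AAB·AAB·AAB·AAB·BCB·AAB·BCB·BCB·AAB·BCB·CC·CC·BCB·BCB·AAB·BCB·CC·CC·BCB·CC·CC·BCB·CC·CC·BCB·CC·CC·BCB·BCB·AAB·BCB·CC·CC·BCB·BCB·AAB·BCB·AAB·AAB·AAB·AAB·BCB·AAB·BCB·AAB·AAB·AAB·AAB·BCB·AAB·BCB
    A ↦ CC
    B ↦ BCB
    C ↦ AAB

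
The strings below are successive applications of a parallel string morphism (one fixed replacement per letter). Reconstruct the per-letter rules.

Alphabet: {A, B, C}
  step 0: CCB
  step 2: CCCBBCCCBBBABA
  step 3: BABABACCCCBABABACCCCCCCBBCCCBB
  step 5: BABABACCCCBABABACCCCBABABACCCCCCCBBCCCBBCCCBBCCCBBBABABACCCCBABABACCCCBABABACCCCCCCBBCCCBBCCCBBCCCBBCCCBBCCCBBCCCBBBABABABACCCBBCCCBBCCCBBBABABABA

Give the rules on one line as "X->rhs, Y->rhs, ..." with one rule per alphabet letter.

  step 2 ⇒ step 3: CCCBBCCCBBBABA ⇒ BA·BA·BA·CC·CC·BA·BA·BA·CC·CC·CC·CBB·CC·CBB
    A ↦ CBB
    B ↦ CC
    C ↦ BA

A->CBB, B->CC, C->BA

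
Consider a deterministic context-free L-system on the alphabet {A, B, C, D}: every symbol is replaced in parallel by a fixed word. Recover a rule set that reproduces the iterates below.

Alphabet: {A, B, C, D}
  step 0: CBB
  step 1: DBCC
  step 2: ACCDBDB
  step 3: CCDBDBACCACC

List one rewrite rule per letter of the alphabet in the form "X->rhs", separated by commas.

  step 2 ⇒ step 3: ACCDBDB ⇒ CC·DB·DB·AC·C·AC·C
    A ↦ CC
    B ↦ C
    C ↦ DB
    D ↦ AC

A->CC, B->C, C->DB, D->AC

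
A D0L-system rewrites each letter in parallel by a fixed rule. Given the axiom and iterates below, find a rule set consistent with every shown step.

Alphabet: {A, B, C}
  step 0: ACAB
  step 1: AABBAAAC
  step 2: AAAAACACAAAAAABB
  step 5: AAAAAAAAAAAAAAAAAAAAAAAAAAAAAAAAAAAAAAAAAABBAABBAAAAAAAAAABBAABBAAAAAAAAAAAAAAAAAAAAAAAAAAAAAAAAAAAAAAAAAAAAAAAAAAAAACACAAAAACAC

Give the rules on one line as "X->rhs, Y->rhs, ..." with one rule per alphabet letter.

A->AA, B->AC, C->BB

  step 1 ⇒ step 2: AABBAAAC ⇒ AA·AA·AC·AC·AA·AA·AA·BB
    A ↦ AA
    B ↦ AC
    C ↦ BB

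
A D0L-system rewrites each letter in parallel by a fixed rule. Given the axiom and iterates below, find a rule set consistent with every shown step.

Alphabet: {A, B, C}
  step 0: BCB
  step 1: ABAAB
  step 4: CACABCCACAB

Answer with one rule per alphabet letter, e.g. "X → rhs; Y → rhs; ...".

A->C, B->AB, C->A

  step 0 ⇒ step 1: BCB ⇒ AB·A·AB
    B ↦ AB
    C ↦ A
    A ↦ C  (constrained at step 1)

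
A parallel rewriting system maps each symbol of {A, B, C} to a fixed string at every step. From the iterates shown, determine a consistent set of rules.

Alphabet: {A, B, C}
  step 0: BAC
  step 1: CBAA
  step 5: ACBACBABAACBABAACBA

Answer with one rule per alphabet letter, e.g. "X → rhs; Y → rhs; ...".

  step 0 ⇒ step 1: BAC ⇒ C·BA·A
    A ↦ BA
    B ↦ C
    C ↦ A

A->BA, B->C, C->A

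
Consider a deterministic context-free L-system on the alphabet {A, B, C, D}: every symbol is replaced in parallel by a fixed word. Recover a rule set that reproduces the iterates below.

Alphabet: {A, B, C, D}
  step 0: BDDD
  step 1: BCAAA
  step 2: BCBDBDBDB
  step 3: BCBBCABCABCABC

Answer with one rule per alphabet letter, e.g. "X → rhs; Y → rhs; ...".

A->DB, B->BC, C->B, D->A

  step 2 ⇒ step 3: BCBDBDBDB ⇒ BC·B·BC·A·BC·A·BC·A·BC
    B ↦ BC
    C ↦ B
    D ↦ A
  step 1 ⇒ step 2: BCAAA ⇒ BC·B·DB·DB·DB
    A ↦ DB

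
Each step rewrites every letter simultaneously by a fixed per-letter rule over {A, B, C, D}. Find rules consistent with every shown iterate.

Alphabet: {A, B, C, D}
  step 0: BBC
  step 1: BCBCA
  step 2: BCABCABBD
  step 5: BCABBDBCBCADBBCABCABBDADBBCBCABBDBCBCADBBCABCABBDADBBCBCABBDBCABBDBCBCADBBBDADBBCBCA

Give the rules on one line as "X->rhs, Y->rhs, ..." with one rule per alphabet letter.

  step 1 ⇒ step 2: BCBCA ⇒ BC·A·BC·A·BBD
    A ↦ BBD
    B ↦ BC
    C ↦ A
    D ↦ ADB  (constrained at step 2)

A->BBD, B->BC, C->A, D->ADB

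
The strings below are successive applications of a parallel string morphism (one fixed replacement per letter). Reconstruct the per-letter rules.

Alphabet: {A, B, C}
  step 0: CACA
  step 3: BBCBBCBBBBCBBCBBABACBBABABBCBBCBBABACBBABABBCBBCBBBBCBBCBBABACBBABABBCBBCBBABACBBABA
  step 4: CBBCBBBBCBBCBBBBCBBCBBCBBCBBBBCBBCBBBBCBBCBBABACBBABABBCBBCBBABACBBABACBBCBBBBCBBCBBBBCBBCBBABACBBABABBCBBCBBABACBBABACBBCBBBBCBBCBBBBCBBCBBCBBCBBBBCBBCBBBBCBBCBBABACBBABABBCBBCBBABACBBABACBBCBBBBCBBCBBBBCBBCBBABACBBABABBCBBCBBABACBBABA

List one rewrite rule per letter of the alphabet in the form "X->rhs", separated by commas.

A->ABA, B->CBB, C->BB

  step 3 ⇒ step 4: BBCBBCBBBBCBBCBBABACBBABABBCBBCBBABACBBABABBCBBCBBBBCBBCBBABACBBABABBCBBCBBABACBBABA ⇒ CBB·CBB·BB·CBB·CBB·BB·CBB·CBB·CBB·CBB·BB·CBB·CBB·BB·CBB·CBB·ABA·CBB·ABA·BB·CBB·CBB·ABA·CBB·ABA·CBB·CBB·BB·CBB·CBB·BB·CBB·CBB·ABA·CBB·ABA·BB·CBB·CBB·ABA·CBB·ABA·CBB·CBB·BB·CBB·CBB·BB·CBB·CBB·CBB·CBB·BB·CBB·CBB·BB·CBB·CBB·ABA·CBB·ABA·BB·CBB·CBB·ABA·CBB·ABA·CBB·CBB·BB·CBB·CBB·BB·CBB·CBB·ABA·CBB·ABA·BB·CBB·CBB·ABA·CBB·ABA
    A ↦ ABA
    B ↦ CBB
    C ↦ BB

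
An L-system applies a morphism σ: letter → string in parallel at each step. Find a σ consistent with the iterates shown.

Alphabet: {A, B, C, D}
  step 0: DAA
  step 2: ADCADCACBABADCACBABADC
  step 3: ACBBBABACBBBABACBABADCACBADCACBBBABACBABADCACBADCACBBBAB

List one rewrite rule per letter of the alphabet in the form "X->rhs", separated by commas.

  step 2 ⇒ step 3: ADCADCACBABADCACBABADC ⇒ ACB·BB·AB·ACB·BB·AB·ACB·AB·ADC·ACB·ADC·ACB·BB·AB·ACB·AB·ADC·ACB·ADC·ACB·BB·AB
    A ↦ ACB
    B ↦ ADC
    C ↦ AB
    D ↦ BB

A->ACB, B->ADC, C->AB, D->BB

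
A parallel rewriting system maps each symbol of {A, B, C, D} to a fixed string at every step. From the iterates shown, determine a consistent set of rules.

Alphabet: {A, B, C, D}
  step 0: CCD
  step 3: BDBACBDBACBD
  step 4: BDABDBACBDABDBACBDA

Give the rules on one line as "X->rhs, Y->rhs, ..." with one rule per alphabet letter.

A->B, B->BD, C->AC, D->A

  step 3 ⇒ step 4: BDBACBDBACBD ⇒ BD·A·BD·B·AC·BD·A·BD·B·AC·BD·A
    A ↦ B
    B ↦ BD
    C ↦ AC
    D ↦ A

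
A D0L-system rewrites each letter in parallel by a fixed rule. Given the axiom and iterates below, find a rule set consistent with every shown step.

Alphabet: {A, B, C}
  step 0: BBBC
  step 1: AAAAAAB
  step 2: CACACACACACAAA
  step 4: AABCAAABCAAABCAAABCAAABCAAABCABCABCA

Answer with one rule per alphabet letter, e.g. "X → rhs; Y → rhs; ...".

  step 1 ⇒ step 2: AAAAAAB ⇒ CA·CA·CA·CA·CA·CA·AA
    A ↦ CA
    B ↦ AA
  step 0 ⇒ step 1: BBBC ⇒ AA·AA·AA·B
    C ↦ B

A->CA, B->AA, C->B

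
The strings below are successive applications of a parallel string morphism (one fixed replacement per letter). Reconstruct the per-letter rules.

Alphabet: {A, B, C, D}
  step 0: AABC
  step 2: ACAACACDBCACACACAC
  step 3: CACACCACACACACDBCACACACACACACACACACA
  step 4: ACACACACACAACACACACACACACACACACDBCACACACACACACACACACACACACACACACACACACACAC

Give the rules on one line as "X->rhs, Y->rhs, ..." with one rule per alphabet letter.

A->C, B->DBC, C->ACA, D->C

  step 3 ⇒ step 4: CACACCACACACACDBCACACACACACACACACACA ⇒ ACA·C·ACA·C·ACA·ACA·C·ACA·C·ACA·C·ACA·C·ACA·C·DBC·ACA·C·ACA·C·ACA·C·ACA·C·ACA·C·ACA·C·ACA·C·ACA·C·ACA·C·ACA·C
    A ↦ C
    B ↦ DBC
    C ↦ ACA
    D ↦ C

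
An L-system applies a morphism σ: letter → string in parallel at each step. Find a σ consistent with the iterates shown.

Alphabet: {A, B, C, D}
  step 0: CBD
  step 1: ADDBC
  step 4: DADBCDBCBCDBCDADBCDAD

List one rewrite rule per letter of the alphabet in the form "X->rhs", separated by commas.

  step 0 ⇒ step 1: CBD ⇒ AD·D·BC
    B ↦ D
    C ↦ AD
    D ↦ BC
    A ↦ D  (constrained at step 1)

A->D, B->D, C->AD, D->BC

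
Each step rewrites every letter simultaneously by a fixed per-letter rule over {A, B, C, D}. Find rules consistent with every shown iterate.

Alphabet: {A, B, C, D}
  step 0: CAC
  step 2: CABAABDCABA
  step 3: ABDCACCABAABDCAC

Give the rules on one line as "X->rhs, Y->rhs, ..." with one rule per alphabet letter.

A->C, B->A, C->ABD, D->BA

  step 2 ⇒ step 3: CABAABDCABA ⇒ ABD·C·A·C·C·A·BA·ABD·C·A·C
    A ↦ C
    B ↦ A
    C ↦ ABD
    D ↦ BA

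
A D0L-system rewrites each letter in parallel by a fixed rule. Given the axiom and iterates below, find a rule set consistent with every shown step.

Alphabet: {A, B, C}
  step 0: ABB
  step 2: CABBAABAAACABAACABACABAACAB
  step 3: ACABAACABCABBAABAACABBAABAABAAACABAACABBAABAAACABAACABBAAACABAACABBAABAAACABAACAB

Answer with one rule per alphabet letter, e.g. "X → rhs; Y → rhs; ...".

  step 2 ⇒ step 3: CABBAABAAACABAACABACABAACAB ⇒ ACA·BAA·CAB·CAB·BAA·BAA·CAB·BAA·BAA·BAA·ACA·BAA·CAB·BAA·BAA·ACA·BAA·CAB·BAA·ACA·BAA·CAB·BAA·BAA·ACA·BAA·CAB
    A ↦ BAA
    B ↦ CAB
    C ↦ ACA

A->BAA, B->CAB, C->ACA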